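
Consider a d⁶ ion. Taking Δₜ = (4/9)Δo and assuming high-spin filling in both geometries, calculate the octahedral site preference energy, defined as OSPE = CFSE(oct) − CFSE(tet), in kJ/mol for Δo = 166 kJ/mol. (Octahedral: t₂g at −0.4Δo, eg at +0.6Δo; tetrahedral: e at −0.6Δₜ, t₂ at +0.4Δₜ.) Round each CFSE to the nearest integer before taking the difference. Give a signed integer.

In an octahedral site d⁶ (HS) is t₂g⁴ eg², giving CFSE(oct) = -0.4Δo = -66 kJ/mol.
Tetrahedral: e³ t₂³, CFSE = 3(−0.6) + 3(+0.4) = -0.6Δₜ = -0.6 × (4/9) × 166 = -44 kJ/mol.
Subtracting, OSPE = -66 − (-44) = -22 kJ/mol.

-22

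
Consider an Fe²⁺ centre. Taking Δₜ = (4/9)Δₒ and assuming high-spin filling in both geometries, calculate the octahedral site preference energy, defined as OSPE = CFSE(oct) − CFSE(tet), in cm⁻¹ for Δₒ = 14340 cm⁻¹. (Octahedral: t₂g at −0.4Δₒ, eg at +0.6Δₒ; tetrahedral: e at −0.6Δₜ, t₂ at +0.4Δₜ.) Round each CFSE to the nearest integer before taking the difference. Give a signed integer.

Fe is in group 8, so Fe²⁺ is d⁶ (8 − 2 = 6).
In an octahedral site d⁶ (HS) is t2g^4 e_g^2, giving CFSE(oct) = -0.4Δₒ = -5736 cm⁻¹.
Tetrahedral e^3 t2^3 gives -0.6Δₜ = -0.6 × (4/9) × 14340 = -3824 cm⁻¹.
Subtracting, OSPE = -5736 − (-3824) = -1912 cm⁻¹.

-1912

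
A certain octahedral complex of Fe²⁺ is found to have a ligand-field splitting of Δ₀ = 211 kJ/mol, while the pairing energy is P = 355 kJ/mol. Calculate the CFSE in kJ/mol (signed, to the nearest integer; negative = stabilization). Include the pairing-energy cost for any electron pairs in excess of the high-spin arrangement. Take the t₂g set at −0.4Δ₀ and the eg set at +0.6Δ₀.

Fe is in group 8, so Fe²⁺ is d⁶ (8 − 2 = 6).
Δ₀ < P, so pairing is avoided: the ground state is high-spin.
Filling d⁶ accordingly: t₂g⁴ eg².
Orbital CFSE = -0.4Δ₀ = -0.4 × 211 = -84 kJ/mol.
High-spin has no excess pairs, so no pairing correction applies.

-84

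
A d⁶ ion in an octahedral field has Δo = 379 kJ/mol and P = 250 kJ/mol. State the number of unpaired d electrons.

0

With Δo > P the complex is low-spin.
Configuration: t₂g⁶ eg⁰.
Unpaired electrons: 0.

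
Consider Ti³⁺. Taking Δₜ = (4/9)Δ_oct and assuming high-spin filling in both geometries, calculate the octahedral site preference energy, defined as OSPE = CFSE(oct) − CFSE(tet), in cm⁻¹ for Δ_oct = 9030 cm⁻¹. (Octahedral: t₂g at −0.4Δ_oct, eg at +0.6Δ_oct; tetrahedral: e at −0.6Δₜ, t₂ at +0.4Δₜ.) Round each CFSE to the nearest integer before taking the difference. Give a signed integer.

-1204

Ti is in group 4, so Ti³⁺ is d¹ (4 − 3 = 1).
In an octahedral site d¹ (HS) is t₂g¹ eg⁰, giving CFSE(oct) = -0.4Δ_oct = -3612 cm⁻¹.
Tetrahedral: e¹ t₂⁰, CFSE = 1(−0.6) + 0(+0.4) = -0.6Δₜ = -0.6 × (4/9) × 9030 = -2408 cm⁻¹.
OSPE = CFSE(oct) − CFSE(tet) = -3612 − (-2408) = -1204 cm⁻¹.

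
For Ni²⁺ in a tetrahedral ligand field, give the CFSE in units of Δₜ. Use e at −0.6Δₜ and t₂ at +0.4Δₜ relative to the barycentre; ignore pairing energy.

-0.8 Δₜ

Group 10 minus oxidation state +2 gives a d⁸ configuration for Ni²⁺.
Tetrahedral splitting is small, so the complex is high-spin.
Configuration: e⁴ t₂⁴.
CFSE = 4(-0.6Δₜ) + 4(0.4Δₜ) = -2.4Δₜ + 1.6Δₜ = -0.8Δₜ.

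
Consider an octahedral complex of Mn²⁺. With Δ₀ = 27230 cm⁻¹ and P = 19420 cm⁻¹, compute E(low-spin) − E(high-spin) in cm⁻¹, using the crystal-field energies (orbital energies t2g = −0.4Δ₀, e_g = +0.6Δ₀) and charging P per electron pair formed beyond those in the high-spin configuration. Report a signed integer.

-15620

Mn sits in group 7; removing 2 electrons leaves Mn²⁺ with 7 − 2 = 5 d electrons.
High-spin d⁵ fills as t2g^3 e_g^2 with CFSE 3(−0.4) + 2(+0.6) = 0.0Δ₀ = 0 cm⁻¹.
Low-spin: t2g^5 e_g^0, orbital CFSE = -2.0Δ₀ = -54460 cm⁻¹; plus 2 excess pairs × P = +38840 cm⁻¹; total -15620 cm⁻¹.
The difference is -15620 − (0) = -15620 cm⁻¹, so low-spin lies lower.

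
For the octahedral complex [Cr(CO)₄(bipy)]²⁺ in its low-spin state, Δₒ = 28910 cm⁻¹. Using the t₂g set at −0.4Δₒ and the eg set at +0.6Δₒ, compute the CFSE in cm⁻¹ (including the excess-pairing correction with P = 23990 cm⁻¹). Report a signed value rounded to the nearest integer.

Ligand charges: 4×(+0) from CO and 1×(+0) from bipy sum to +0; with overall charge +2, Cr is +2.
Group 6 minus oxidation state +2 gives a d⁴ configuration for Cr²⁺.
The d⁴ electrons fill as t₂g⁴ eg⁰.
The orbital stabilization is -1.6Δₒ = -1.6 × 28910 = -46256 cm⁻¹.
Pairing penalty: 1 pair vs 0 in the high-spin reference → 1 extra × P = 23990 cm⁻¹.
Combining: -46256 + 23990 = -22266 cm⁻¹.

-22266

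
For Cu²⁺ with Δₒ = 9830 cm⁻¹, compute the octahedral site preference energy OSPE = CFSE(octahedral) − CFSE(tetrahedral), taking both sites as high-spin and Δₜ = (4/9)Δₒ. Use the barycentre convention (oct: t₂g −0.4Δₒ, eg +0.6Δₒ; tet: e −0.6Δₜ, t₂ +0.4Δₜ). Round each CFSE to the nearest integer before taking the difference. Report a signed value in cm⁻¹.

Cu²⁺: group 11, so d-count = 11 − 2 = 9.
Octahedral high-spin t₂g⁶ eg³: CFSE = -0.6 × 9830 = -5898 cm⁻¹.
Tetrahedral e⁴ t₂⁵ gives -0.4Δₜ = -0.4 × (4/9) × 9830 = -1748 cm⁻¹.
OSPE = CFSE(oct) − CFSE(tet) = -5898 − (-1748) = -4150 cm⁻¹.

-4150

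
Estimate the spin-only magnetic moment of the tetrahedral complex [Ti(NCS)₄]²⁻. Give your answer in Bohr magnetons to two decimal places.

2.83 Bohr magnetons

Each NCS⁻ contributes -1; 4 × (-1) = -4. With overall charge -2, Ti is in the +2 oxidation state.
Group 4 minus oxidation state +2 gives a d² configuration for Ti²⁺.
Tetrahedral splitting is small, so the complex is high-spin.
Configuration: e^2 t2^0 → 2 unpaired electrons.
μ(spin-only) = √[2(2+2)] = √8 ≈ 2.83 Bohr magnetons.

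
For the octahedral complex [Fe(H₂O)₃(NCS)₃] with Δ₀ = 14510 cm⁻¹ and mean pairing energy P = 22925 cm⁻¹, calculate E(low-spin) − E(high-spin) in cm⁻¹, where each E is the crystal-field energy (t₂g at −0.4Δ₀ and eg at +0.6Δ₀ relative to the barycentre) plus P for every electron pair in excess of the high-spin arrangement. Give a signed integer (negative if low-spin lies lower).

16830

Ligand charges: 3×(+0) from H₂O and 3×(-1) from NCS⁻ sum to -3; with overall charge +0, Fe is +3.
Group 8 minus oxidation state +3 gives a d⁵ configuration for Fe³⁺.
High-spin: t₂g³ eg², CFSE = 0.0Δ₀ = 0 cm⁻¹.
Low-spin t₂g⁵ eg⁰ gives -2.0Δ₀ = -29020 cm⁻¹, but forming 2 extra pairs costs 2P = 45850 cm⁻¹, so E(LS) = -29020 + 45850 = 16830 cm⁻¹.
The difference is 16830 − (0) = 16830 cm⁻¹, so high-spin lies lower.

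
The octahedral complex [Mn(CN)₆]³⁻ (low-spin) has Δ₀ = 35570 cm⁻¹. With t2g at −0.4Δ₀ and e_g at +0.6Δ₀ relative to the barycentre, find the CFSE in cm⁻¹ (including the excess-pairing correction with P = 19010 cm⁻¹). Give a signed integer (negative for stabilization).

Each CN⁻ contributes -1; 6 × (-1) = -6. With overall charge -3, Mn is in the +3 oxidation state.
Mn is in group 7, so Mn³⁺ is d⁴ (7 − 3 = 4).
Configuration: t2g^4 e_g^0.
CFSE(orbital) = 4×(-0.4Δ₀) + 0×(0.6Δ₀) = -1.6Δ₀; with Δ₀ = 35570 cm⁻¹ that is -56912 cm⁻¹.
Relative to high-spin t2g^3 e_g^1 (0 paired), the low-spin configuration has 1 additional pair, contributing +1 × 19010 = +19010 cm⁻¹.
Overall CFSE = -56912 + 19010 = -37902 cm⁻¹.

-37902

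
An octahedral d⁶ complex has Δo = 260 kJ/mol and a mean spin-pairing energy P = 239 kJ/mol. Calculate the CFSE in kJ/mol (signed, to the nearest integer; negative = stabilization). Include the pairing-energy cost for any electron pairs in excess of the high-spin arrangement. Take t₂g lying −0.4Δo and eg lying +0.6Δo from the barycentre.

-146

With Δo > P the complex is low-spin.
That gives t₂g⁶ eg⁰.
Orbital CFSE = -2.4Δo = -2.4 × 260 = -624 kJ/mol.
Excess pairs vs high-spin: 3 − 1 = 2; pairing cost = +478 kJ/mol.
Net CFSE = -624 + 478 = -146 kJ/mol.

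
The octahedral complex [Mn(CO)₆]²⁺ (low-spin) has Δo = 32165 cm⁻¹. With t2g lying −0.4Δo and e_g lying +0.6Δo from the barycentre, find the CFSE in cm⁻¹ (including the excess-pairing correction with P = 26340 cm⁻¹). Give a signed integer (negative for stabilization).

-11650

CO is neutral, so the +2 overall charge sits on Mn: oxidation state +2.
Mn is in group 7, so Mn²⁺ is d⁵ (7 − 2 = 5).
The d⁵ electrons fill as t2g^5 e_g^0.
CFSE(orbital) = 5×(-0.4Δo) + 0×(0.6Δo) = -2.0Δo; with Δo = 32165 cm⁻¹ that is -64330 cm⁻¹.
Relative to high-spin t2g^3 e_g^2 (0 paired), the low-spin configuration has 2 additional pairs, contributing +2 × 26340 = +52680 cm⁻¹.
Net CFSE = -64330 + 52680 = -11650 cm⁻¹.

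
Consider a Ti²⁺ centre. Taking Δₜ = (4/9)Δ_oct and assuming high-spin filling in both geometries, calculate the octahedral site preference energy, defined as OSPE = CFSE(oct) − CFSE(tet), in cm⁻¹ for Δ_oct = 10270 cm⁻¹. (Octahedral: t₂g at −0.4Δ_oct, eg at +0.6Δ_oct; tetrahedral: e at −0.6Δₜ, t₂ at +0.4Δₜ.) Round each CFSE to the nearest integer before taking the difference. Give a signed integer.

Ti²⁺: group 4, so d-count = 4 − 2 = 2.
In an octahedral site d² (HS) is t2g^2 e_g^0, giving CFSE(oct) = -0.8Δ_oct = -8216 cm⁻¹.
In a tetrahedral site the filling is e^2 t2^0: CFSE(tet) = -1.2Δₜ = -1.2 × (4/9)(10270) = -5477 cm⁻¹.
Subtracting, OSPE = -8216 − (-5477) = -2739 cm⁻¹.

-2739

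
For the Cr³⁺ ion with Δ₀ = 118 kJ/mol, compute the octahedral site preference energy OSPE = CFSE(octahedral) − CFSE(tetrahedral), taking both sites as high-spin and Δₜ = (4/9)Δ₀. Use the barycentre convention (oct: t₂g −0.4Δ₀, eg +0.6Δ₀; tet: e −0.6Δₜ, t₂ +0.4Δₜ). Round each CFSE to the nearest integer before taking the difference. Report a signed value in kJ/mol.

-100

Cr sits in group 6; removing 3 electrons leaves Cr³⁺ with 6 − 3 = 3 d electrons.
Octahedral (high-spin): t₂g³ eg⁰, CFSE = 3(−0.4) + 0(+0.6) = -1.2Δ₀ = -1.2 × 118 = -142 kJ/mol.
Tetrahedral e² t₂¹ gives -0.8Δₜ = -0.8 × (4/9) × 118 = -42 kJ/mol.
Subtracting, OSPE = -142 − (-42) = -100 kJ/mol.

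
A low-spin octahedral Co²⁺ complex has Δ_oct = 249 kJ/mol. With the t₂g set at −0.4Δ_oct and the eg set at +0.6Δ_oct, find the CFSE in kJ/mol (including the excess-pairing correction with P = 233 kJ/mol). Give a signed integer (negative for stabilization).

Co²⁺: group 9, so d-count = 9 − 2 = 7.
The d⁷ electrons fill as t₂g⁶ eg¹.
The orbital stabilization is -1.8Δ_oct = -1.8 × 249 = -448 kJ/mol.
Pairing penalty: 3 pairs vs 2 in the high-spin reference → 1 extra × P = 233 kJ/mol.
Overall CFSE = -448 + 233 = -215 kJ/mol.

-215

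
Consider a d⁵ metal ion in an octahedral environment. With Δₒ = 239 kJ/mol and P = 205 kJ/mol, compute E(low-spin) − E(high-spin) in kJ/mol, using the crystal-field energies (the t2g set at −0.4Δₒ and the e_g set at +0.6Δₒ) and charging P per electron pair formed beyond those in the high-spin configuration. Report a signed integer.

High-spin d⁵ fills as t2g^3 e_g^2 with CFSE 3(−0.4) + 2(+0.6) = 0.0Δₒ = 0 kJ/mol.
For low-spin the configuration is t2g^5 e_g^0: orbital energy -2.0 × 239 = -478 kJ/mol, and 2 additional pairs relative to high-spin add 410 kJ/mol, giving -68 kJ/mol.
Thus E(LS) − E(HS) = -68 kJ/mol.

-68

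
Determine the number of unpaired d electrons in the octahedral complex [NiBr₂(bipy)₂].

2

Ligand charges: 2×(-1) from Br⁻ and 2×(+0) from bipy sum to -2; with overall charge +0, Ni is +2.
Ni is in group 10, so Ni²⁺ is d⁸ (10 − 2 = 8).
Configuration: t₂g⁶ eg², giving 2 unpaired electrons.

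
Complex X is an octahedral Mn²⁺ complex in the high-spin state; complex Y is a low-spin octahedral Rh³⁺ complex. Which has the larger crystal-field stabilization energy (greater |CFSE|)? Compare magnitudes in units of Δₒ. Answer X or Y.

Y

X: Mn is in group 7, so Mn²⁺ is d⁵ (7 − 2 = 5); t₂g³ eg², CFSE = 0.0Δₒ.
Y: Rh³⁺: group 9, so d-count = 9 − 3 = 6; t₂g⁶ eg⁰, CFSE = -2.4Δₒ.
So Y has the larger |CFSE|.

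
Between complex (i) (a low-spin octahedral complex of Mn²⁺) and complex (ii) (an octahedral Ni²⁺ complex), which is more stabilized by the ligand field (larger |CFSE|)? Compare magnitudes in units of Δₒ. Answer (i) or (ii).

(i)

(i): Group 7 minus oxidation state +2 gives a d⁵ configuration for Mn²⁺; t₂g⁵ eg⁰, CFSE = -2.0Δₒ.
(ii): Group 10 minus oxidation state +2 gives a d⁸ configuration for Ni²⁺; t2g^6 e_g^2, CFSE = -1.2Δₒ.
So (i) has the larger |CFSE|.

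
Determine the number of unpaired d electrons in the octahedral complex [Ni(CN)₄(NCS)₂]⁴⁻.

2

Ligand charges: 4×(-1) from CN⁻ and 2×(-1) from NCS⁻ sum to -6; with overall charge -4, Ni is +2.
Ni is in group 10, so Ni²⁺ is d⁸ (10 − 2 = 8).
Configuration: t₂g⁶ eg², giving 2 unpaired electrons.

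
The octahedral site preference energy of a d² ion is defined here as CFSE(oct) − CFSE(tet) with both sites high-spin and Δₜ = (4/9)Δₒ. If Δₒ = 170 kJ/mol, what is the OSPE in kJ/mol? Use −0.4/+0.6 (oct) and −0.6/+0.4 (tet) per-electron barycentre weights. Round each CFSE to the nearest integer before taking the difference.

-45

Octahedral (high-spin): t₂g² eg⁰, CFSE = 2(−0.4) + 0(+0.6) = -0.8Δₒ = -0.8 × 170 = -136 kJ/mol.
Tetrahedral e² t₂⁰ gives -1.2Δₜ = -1.2 × (4/9) × 170 = -91 kJ/mol.
Subtracting, OSPE = -136 − (-91) = -45 kJ/mol.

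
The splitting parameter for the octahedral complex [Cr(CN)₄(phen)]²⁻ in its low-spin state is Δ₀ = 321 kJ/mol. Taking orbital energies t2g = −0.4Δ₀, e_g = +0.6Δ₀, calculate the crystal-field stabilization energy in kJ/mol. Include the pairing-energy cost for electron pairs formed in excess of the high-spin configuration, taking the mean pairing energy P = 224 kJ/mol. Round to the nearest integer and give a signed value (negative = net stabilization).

-290

Ligand charges: 4×(-1) from CN⁻ and 1×(+0) from phen sum to -4; with overall charge -2, Cr is +2.
Group 6 minus oxidation state +2 gives a d⁴ configuration for Cr²⁺.
Electron filling gives t2g^4 e_g^0.
The orbital stabilization is -1.6Δ₀ = -1.6 × 321 = -514 kJ/mol.
Pairing penalty: 1 pair vs 0 in the high-spin reference → 1 extra × P = 224 kJ/mol.
Overall CFSE = -514 + 224 = -290 kJ/mol.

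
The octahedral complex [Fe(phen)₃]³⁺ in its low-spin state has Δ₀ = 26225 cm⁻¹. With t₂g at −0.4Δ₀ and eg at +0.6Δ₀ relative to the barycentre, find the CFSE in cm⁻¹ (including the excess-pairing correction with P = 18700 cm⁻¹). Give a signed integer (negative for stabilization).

-15050

phen is neutral, so the +3 overall charge sits on Fe: oxidation state +3.
Group 8 minus oxidation state +3 gives a d⁵ configuration for Fe³⁺.
Electron filling gives t₂g⁵ eg⁰.
CFSE(orbital) = 5×(-0.4Δ₀) + 0×(0.6Δ₀) = -2.0Δ₀; with Δ₀ = 26225 cm⁻¹ that is -52450 cm⁻¹.
Pairing penalty: 2 pairs vs 0 in the high-spin reference → 2 extra × P = 37400 cm⁻¹.
Net CFSE = -52450 + 37400 = -15050 cm⁻¹.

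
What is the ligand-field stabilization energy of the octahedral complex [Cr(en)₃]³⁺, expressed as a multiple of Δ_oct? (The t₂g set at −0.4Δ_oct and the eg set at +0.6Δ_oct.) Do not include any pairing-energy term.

en is neutral, so the +3 overall charge sits on Cr: oxidation state +3.
Cr is in group 6, so Cr³⁺ is d³ (6 − 3 = 3).
Configuration: t₂g³ eg⁰.
CFSE = 3(-0.4Δ_oct) + 0(0.6Δ_oct) = -1.2Δ_oct + 0.0Δ_oct = -1.2Δ_oct.

-1.2 Δ_oct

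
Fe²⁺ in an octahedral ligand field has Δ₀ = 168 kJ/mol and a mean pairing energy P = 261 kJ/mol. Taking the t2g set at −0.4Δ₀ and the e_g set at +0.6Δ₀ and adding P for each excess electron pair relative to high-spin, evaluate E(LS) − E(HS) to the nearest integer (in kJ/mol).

186

Fe is in group 8, so Fe²⁺ is d⁶ (8 − 2 = 6).
High-spin: t2g^4 e_g^2, CFSE = -0.4Δ₀ = -67 kJ/mol.
For low-spin the configuration is t2g^6 e_g^0: orbital energy -2.4 × 168 = -403 kJ/mol, and 2 additional pairs relative to high-spin add 522 kJ/mol, giving 119 kJ/mol.
Thus E(LS) − E(HS) = 186 kJ/mol.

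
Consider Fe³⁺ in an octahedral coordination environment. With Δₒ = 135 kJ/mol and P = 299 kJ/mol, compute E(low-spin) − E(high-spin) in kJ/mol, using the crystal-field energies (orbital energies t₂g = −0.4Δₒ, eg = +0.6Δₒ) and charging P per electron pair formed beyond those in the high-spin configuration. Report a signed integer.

Fe³⁺: group 8, so d-count = 8 − 3 = 5.
In the high-spin limit (t₂g³ eg²) the orbital term is 0.0Δₒ = 0 kJ/mol, with no excess pairing.
Low-spin: t₂g⁵ eg⁰, orbital CFSE = -2.0Δₒ = -270 kJ/mol; plus 2 excess pairs × P = +598 kJ/mol; total 328 kJ/mol.
The difference is 328 − (0) = 328 kJ/mol, so high-spin lies lower.

328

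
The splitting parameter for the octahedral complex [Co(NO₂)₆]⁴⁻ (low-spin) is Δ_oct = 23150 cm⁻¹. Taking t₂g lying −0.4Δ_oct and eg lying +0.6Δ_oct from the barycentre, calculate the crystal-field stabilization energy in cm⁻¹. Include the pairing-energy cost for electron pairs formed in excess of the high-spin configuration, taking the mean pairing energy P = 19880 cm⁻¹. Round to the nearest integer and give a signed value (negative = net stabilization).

-21790

Each NO₂⁻ contributes -1; 6 × (-1) = -6. With overall charge -4, Co is in the +2 oxidation state.
Co sits in group 9; removing 2 electrons leaves Co²⁺ with 9 − 2 = 7 d electrons.
Configuration: t₂g⁶ eg¹.
Orbital CFSE = 6(-0.4) + 1(0.6) = -1.8Δ_oct = -1.8 × 23150 = -41670 cm⁻¹.
Relative to high-spin t₂g⁵ eg² (2 paired), the low-spin configuration has 1 additional pair, contributing +1 × 19880 = +19880 cm⁻¹.
Net CFSE = -41670 + 19880 = -21790 cm⁻¹.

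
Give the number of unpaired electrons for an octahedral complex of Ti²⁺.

2

Ti is in group 4, so Ti²⁺ is d² (4 − 2 = 2).
For octahedral d² the high- and low-spin configurations coincide.
Configuration: t₂g² eg⁰, giving 2 unpaired electrons.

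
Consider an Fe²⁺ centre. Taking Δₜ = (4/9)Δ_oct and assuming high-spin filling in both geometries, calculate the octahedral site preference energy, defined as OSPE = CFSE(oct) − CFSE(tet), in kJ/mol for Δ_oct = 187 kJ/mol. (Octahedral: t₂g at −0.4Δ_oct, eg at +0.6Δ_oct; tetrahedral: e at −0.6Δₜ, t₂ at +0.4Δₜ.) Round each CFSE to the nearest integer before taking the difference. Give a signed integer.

-25

Group 8 minus oxidation state +2 gives a d⁶ configuration for Fe²⁺.
Octahedral high-spin t₂g⁴ eg²: CFSE = -0.4 × 187 = -75 kJ/mol.
In a tetrahedral site the filling is e³ t₂³: CFSE(tet) = -0.6Δₜ = -0.6 × (4/9)(187) = -50 kJ/mol.
OSPE = CFSE(oct) − CFSE(tet) = -75 − (-50) = -25 kJ/mol.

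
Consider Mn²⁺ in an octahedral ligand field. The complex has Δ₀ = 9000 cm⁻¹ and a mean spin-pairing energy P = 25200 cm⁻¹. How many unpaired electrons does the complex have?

Group 7 minus oxidation state +2 gives a d⁵ configuration for Mn²⁺.
Since Δ₀ = 9000 cm⁻¹ < P = 25200 cm⁻¹, the complex adopts the high-spin configuration.
Configuration: t₂g³ eg².
Unpaired electrons: 5.

5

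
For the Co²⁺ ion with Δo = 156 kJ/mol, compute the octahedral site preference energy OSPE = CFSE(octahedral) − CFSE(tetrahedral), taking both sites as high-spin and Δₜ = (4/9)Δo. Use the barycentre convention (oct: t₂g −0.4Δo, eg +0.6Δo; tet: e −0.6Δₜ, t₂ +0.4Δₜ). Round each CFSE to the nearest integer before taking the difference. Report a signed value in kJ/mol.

-42

Group 9 minus oxidation state +2 gives a d⁷ configuration for Co²⁺.
In an octahedral site d⁷ (HS) is t₂g⁵ eg², giving CFSE(oct) = -0.8Δo = -125 kJ/mol.
Tetrahedral e⁴ t₂³ gives -1.2Δₜ = -1.2 × (4/9) × 156 = -83 kJ/mol.
Subtracting, OSPE = -125 − (-83) = -42 kJ/mol.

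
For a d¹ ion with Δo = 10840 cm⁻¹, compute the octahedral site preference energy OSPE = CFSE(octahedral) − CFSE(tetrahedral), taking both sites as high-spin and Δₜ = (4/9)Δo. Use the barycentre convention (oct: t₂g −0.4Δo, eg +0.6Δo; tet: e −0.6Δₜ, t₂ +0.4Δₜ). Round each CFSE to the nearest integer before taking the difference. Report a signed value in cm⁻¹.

Octahedral high-spin t₂g¹ eg⁰: CFSE = -0.4 × 10840 = -4336 cm⁻¹.
Tetrahedral e¹ t₂⁰ gives -0.6Δₜ = -0.6 × (4/9) × 10840 = -2891 cm⁻¹.
OSPE = CFSE(oct) − CFSE(tet) = -4336 − (-2891) = -1445 cm⁻¹.

-1445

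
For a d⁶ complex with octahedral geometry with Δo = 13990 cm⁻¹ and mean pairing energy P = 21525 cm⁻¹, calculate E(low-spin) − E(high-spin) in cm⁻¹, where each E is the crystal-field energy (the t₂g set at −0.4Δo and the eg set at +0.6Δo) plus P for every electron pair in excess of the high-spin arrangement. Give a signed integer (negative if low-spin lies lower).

In the high-spin limit (t₂g⁴ eg²) the orbital term is -0.4Δo = -5596 cm⁻¹, with no excess pairing.
Low-spin t₂g⁶ eg⁰ gives -2.4Δo = -33576 cm⁻¹, but forming 2 extra pairs costs 2P = 43050 cm⁻¹, so E(LS) = -33576 + 43050 = 9474 cm⁻¹.
E(LS) − E(HS) = 9474 − (-5596) = 15070 cm⁻¹.

15070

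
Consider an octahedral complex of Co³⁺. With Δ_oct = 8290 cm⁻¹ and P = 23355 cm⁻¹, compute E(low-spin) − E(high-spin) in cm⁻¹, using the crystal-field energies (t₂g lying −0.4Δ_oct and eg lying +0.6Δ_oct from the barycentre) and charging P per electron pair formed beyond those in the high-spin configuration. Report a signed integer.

30130

Co sits in group 9; removing 3 electrons leaves Co³⁺ with 9 − 3 = 6 d electrons.
In the high-spin limit (t₂g⁴ eg²) the orbital term is -0.4Δ_oct = -3316 cm⁻¹, with no excess pairing.
Low-spin t₂g⁶ eg⁰ gives -2.4Δ_oct = -19896 cm⁻¹, but forming 2 extra pairs costs 2P = 46710 cm⁻¹, so E(LS) = -19896 + 46710 = 26814 cm⁻¹.
E(LS) − E(HS) = 26814 − (-3316) = 30130 cm⁻¹.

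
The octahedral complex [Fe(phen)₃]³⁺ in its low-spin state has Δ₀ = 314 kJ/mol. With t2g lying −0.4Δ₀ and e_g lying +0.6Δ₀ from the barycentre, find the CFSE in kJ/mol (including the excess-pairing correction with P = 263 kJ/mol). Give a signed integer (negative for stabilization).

-102

phen is neutral, so the +3 overall charge sits on Fe: oxidation state +3.
Fe is in group 8, so Fe³⁺ is d⁵ (8 − 3 = 5).
Configuration: t2g^5 e_g^0.
Orbital CFSE = 5(-0.4) + 0(0.6) = -2.0Δ₀ = -2.0 × 314 = -628 kJ/mol.
Pairing penalty: 2 pairs vs 0 in the high-spin reference → 2 extra × P = 526 kJ/mol.
Combining: -628 + 526 = -102 kJ/mol.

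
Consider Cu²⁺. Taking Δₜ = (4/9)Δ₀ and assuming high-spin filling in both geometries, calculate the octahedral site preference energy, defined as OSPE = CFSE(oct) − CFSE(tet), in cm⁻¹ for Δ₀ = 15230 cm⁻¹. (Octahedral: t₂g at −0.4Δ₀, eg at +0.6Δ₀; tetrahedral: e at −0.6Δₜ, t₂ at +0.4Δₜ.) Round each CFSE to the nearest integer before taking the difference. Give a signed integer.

Cu is in group 11, so Cu²⁺ is d⁹ (11 − 2 = 9).
Octahedral (high-spin): t₂g⁶ eg³, CFSE = 6(−0.4) + 3(+0.6) = -0.6Δ₀ = -0.6 × 15230 = -9138 cm⁻¹.
In a tetrahedral site the filling is e⁴ t₂⁵: CFSE(tet) = -0.4Δₜ = -0.4 × (4/9)(15230) = -2708 cm⁻¹.
OSPE = CFSE(oct) − CFSE(tet) = -9138 − (-2708) = -6430 cm⁻¹.

-6430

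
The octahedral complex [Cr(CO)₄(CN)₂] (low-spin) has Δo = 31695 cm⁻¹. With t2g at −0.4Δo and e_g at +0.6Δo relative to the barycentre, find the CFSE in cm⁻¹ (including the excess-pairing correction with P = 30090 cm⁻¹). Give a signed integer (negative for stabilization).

Ligand charges: 4×(+0) from CO and 2×(-1) from CN⁻ sum to -2; with overall charge +0, Cr is +2.
Cr sits in group 6; removing 2 electrons leaves Cr²⁺ with 6 − 2 = 4 d electrons.
The d⁴ electrons fill as t2g^4 e_g^0.
Orbital CFSE = 4(-0.4) + 0(0.6) = -1.6Δo = -1.6 × 31695 = -50712 cm⁻¹.
Pairing penalty: 1 pair vs 0 in the high-spin reference → 1 extra × P = 30090 cm⁻¹.
Combining: -50712 + 30090 = -20622 cm⁻¹.

-20622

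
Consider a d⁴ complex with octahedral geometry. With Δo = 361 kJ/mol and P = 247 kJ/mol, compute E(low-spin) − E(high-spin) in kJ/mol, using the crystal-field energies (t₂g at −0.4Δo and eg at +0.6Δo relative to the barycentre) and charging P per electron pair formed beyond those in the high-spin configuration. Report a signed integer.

-114

High-spin: t₂g³ eg¹, CFSE = -0.6Δo = -217 kJ/mol.
For low-spin the configuration is t₂g⁴ eg⁰: orbital energy -1.6 × 361 = -578 kJ/mol, and 1 additional pair relative to high-spin adds 247 kJ/mol, giving -331 kJ/mol.
Thus E(LS) − E(HS) = -114 kJ/mol.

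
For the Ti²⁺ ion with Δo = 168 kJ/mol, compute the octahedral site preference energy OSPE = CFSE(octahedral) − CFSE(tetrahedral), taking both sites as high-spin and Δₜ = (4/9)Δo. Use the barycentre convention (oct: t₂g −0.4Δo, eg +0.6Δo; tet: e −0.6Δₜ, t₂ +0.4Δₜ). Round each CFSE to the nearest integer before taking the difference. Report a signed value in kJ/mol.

Ti²⁺: group 4, so d-count = 4 − 2 = 2.
In an octahedral site d² (HS) is t₂g² eg⁰, giving CFSE(oct) = -0.8Δo = -134 kJ/mol.
In a tetrahedral site the filling is e² t₂⁰: CFSE(tet) = -1.2Δₜ = -1.2 × (4/9)(168) = -90 kJ/mol.
OSPE = -134 − (-90) = -44 kJ/mol.

-44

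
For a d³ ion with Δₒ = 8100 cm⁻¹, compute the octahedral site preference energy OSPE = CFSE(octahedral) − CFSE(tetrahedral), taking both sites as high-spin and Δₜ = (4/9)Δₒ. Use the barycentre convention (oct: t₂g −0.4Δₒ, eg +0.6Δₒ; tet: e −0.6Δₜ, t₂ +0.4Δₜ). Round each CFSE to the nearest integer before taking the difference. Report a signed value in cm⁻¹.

-6840

Octahedral (high-spin): t₂g³ eg⁰, CFSE = 3(−0.4) + 0(+0.6) = -1.2Δₒ = -1.2 × 8100 = -9720 cm⁻¹.
Tetrahedral: e² t₂¹, CFSE = 2(−0.6) + 1(+0.4) = -0.8Δₜ = -0.8 × (4/9) × 8100 = -2880 cm⁻¹.
Subtracting, OSPE = -9720 − (-2880) = -6840 cm⁻¹.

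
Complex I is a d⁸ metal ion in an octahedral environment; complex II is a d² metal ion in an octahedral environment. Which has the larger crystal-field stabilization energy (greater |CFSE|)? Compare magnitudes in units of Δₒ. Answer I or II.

I: t₂g⁶ eg², CFSE = -1.2Δₒ.
II: t₂g² eg⁰, CFSE = -0.8Δₒ.
So I has the larger |CFSE|.

I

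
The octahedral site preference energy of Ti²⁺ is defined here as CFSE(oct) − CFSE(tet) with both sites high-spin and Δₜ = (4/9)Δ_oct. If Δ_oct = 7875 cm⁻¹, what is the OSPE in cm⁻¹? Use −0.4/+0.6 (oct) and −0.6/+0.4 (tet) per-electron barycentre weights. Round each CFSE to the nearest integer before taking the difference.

-2100

Ti²⁺: group 4, so d-count = 4 − 2 = 2.
Octahedral (high-spin): t2g^2 e_g^0, CFSE = 2(−0.4) + 0(+0.6) = -0.8Δ_oct = -0.8 × 7875 = -6300 cm⁻¹.
Tetrahedral e^2 t2^0 gives -1.2Δₜ = -1.2 × (4/9) × 7875 = -4200 cm⁻¹.
Subtracting, OSPE = -6300 − (-4200) = -2100 cm⁻¹.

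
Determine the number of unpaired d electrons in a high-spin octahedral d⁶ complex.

Configuration: t₂g⁴ eg², giving 4 unpaired electrons.

4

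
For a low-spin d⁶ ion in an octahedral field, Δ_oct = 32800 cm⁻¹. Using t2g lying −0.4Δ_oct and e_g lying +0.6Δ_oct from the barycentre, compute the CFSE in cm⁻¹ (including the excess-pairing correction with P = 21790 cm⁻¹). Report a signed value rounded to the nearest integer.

-35140

Electron filling gives t2g^6 e_g^0.
CFSE(orbital) = 6×(-0.4Δ_oct) + 0×(0.6Δ_oct) = -2.4Δ_oct; with Δ_oct = 32800 cm⁻¹ that is -78720 cm⁻¹.
Pairing penalty: 3 pairs vs 1 in the high-spin reference → 2 extra × P = 43580 cm⁻¹.
Combining: -78720 + 43580 = -35140 cm⁻¹.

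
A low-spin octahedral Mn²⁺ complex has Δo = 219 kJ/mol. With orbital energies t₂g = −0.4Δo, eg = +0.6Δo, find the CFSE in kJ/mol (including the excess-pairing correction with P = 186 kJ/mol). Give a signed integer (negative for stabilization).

Mn sits in group 7; removing 2 electrons leaves Mn²⁺ with 7 − 2 = 5 d electrons.
Configuration: t₂g⁵ eg⁰.
The orbital stabilization is -2.0Δo = -2.0 × 219 = -438 kJ/mol.
High-spin d⁵ would be t₂g³ eg² with 0 pairs; low-spin has 2, so 2 excess pairs cost +2P = +372 kJ/mol.
Combining: -438 + 372 = -66 kJ/mol.

-66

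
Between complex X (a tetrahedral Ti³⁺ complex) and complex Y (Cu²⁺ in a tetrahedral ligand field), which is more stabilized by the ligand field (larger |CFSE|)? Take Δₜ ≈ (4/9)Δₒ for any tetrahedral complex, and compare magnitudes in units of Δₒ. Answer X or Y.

X

X: Ti sits in group 4; removing 3 electrons leaves Ti³⁺ with 4 − 3 = 1 d electrons; Tetrahedral fields are weak (Δₜ ≈ 4/9 Δₒ), so electrons fill high-spin; e¹ t₂⁰, CFSE = -0.6Δₜ ≈ -0.27Δₒ.
Y: Cu sits in group 11; removing 2 electrons leaves Cu²⁺ with 11 − 2 = 9 d electrons; Tetrahedral splitting is small, so the complex is high-spin; e^4 t2^5, CFSE = -0.4Δₜ ≈ -0.18Δₒ.
So X has the larger |CFSE|.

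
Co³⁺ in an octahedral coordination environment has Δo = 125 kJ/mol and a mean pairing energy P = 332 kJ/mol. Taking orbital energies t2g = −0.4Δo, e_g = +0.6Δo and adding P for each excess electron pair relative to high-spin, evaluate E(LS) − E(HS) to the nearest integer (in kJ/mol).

414

Co sits in group 9; removing 3 electrons leaves Co³⁺ with 9 − 3 = 6 d electrons.
In the high-spin limit (t2g^4 e_g^2) the orbital term is -0.4Δo = -50 kJ/mol, with no excess pairing.
Low-spin t2g^6 e_g^0 gives -2.4Δo = -300 kJ/mol, but forming 2 extra pairs costs 2P = 664 kJ/mol, so E(LS) = -300 + 664 = 364 kJ/mol.
The difference is 364 − (-50) = 414 kJ/mol, so high-spin lies lower.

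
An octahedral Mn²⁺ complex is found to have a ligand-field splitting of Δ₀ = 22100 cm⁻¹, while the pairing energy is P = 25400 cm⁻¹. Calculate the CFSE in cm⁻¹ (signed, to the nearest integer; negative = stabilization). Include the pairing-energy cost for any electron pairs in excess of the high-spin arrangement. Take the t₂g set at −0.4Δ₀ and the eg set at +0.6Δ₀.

0

Mn²⁺: group 7, so d-count = 7 − 2 = 5.
With Δ₀ < P the complex is high-spin.
Filling d⁵ accordingly: t₂g³ eg².
Orbital CFSE = 0.0Δ₀ = 0.0 × 22100 = 0 cm⁻¹.
High-spin has no excess pairs, so no pairing correction applies.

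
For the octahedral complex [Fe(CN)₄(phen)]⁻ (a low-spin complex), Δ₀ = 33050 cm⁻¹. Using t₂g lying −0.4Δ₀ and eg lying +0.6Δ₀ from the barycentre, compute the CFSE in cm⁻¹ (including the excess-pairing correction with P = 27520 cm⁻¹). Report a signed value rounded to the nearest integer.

-11060

Ligand charges: 4×(-1) from CN⁻ and 1×(+0) from phen sum to -4; with overall charge -1, Fe is +3.
Fe sits in group 8; removing 3 electrons leaves Fe³⁺ with 8 − 3 = 5 d electrons.
The d⁵ electrons fill as t₂g⁵ eg⁰.
The orbital stabilization is -2.0Δ₀ = -2.0 × 33050 = -66100 cm⁻¹.
Relative to high-spin t₂g³ eg² (0 paired), the low-spin configuration has 2 additional pairs, contributing +2 × 27520 = +55040 cm⁻¹.
Combining: -66100 + 55040 = -11060 cm⁻¹.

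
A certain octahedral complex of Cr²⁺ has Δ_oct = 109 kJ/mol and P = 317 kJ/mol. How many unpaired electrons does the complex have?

4

Cr sits in group 6; removing 2 electrons leaves Cr²⁺ with 6 − 2 = 4 d electrons.
With Δ_oct < P the complex is high-spin.
That gives t2g^3 e_g^1.
Unpaired electrons: 4.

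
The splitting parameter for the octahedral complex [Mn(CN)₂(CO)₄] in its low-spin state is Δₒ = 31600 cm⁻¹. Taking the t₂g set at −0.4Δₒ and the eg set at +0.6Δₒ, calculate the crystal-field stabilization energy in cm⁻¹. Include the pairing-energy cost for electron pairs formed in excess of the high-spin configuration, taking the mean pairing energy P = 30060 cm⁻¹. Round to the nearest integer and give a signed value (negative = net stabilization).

Ligand charges: 2×(-1) from CN⁻ and 4×(+0) from CO sum to -2; with overall charge +0, Mn is +2.
Mn sits in group 7; removing 2 electrons leaves Mn²⁺ with 7 − 2 = 5 d electrons.
Electron filling gives t₂g⁵ eg⁰.
Orbital CFSE = 5(-0.4) + 0(0.6) = -2.0Δₒ = -2.0 × 31600 = -63200 cm⁻¹.
Relative to high-spin t₂g³ eg² (0 paired), the low-spin configuration has 2 additional pairs, contributing +2 × 30060 = +60120 cm⁻¹.
Overall CFSE = -63200 + 60120 = -3080 cm⁻¹.

-3080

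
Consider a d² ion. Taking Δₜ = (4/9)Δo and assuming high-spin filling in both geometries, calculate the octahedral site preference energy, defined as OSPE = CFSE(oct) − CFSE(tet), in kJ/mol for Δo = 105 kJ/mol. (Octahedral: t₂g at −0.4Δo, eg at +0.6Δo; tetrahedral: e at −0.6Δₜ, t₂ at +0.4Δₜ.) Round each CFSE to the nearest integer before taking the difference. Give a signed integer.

-28

Octahedral (high-spin): t₂g² eg⁰, CFSE = 2(−0.4) + 0(+0.6) = -0.8Δo = -0.8 × 105 = -84 kJ/mol.
Tetrahedral: e² t₂⁰, CFSE = 2(−0.6) + 0(+0.4) = -1.2Δₜ = -1.2 × (4/9) × 105 = -56 kJ/mol.
OSPE = CFSE(oct) − CFSE(tet) = -84 − (-56) = -28 kJ/mol.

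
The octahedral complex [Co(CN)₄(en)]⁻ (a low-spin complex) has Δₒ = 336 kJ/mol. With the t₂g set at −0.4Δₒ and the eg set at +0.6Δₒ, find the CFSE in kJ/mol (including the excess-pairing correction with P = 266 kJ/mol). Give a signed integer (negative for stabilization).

Ligand charges: 4×(-1) from CN⁻ and 1×(+0) from en sum to -4; with overall charge -1, Co is +3.
Co sits in group 9; removing 3 electrons leaves Co³⁺ with 9 − 3 = 6 d electrons.
The d⁶ electrons fill as t₂g⁶ eg⁰.
The orbital stabilization is -2.4Δₒ = -2.4 × 336 = -806 kJ/mol.
Pairing penalty: 3 pairs vs 1 in the high-spin reference → 2 extra × P = 532 kJ/mol.
Combining: -806 + 532 = -274 kJ/mol.

-274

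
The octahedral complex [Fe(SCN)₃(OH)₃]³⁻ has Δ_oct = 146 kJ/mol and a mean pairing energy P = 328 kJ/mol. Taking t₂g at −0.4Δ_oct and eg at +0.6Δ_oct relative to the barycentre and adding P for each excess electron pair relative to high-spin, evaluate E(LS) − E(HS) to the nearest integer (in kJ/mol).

364

Ligand charges: 3×(-1) from SCN⁻ and 3×(-1) from OH⁻ sum to -6; with overall charge -3, Fe is +3.
Fe sits in group 8; removing 3 electrons leaves Fe³⁺ with 8 − 3 = 5 d electrons.
High-spin d⁵ fills as t₂g³ eg² with CFSE 3(−0.4) + 2(+0.6) = 0.0Δ_oct = 0 kJ/mol.
Low-spin t₂g⁵ eg⁰ gives -2.0Δ_oct = -292 kJ/mol, but forming 2 extra pairs costs 2P = 656 kJ/mol, so E(LS) = -292 + 656 = 364 kJ/mol.
E(LS) − E(HS) = 364 − (0) = 364 kJ/mol.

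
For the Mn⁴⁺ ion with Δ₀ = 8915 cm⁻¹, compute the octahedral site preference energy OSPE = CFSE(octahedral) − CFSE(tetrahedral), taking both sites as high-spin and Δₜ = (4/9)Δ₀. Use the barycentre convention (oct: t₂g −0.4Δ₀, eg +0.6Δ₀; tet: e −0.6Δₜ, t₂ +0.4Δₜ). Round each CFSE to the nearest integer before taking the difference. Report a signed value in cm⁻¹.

Mn⁴⁺: group 7, so d-count = 7 − 4 = 3.
Octahedral (high-spin): t₂g³ eg⁰, CFSE = 3(−0.4) + 0(+0.6) = -1.2Δ₀ = -1.2 × 8915 = -10698 cm⁻¹.
Tetrahedral: e² t₂¹, CFSE = 2(−0.6) + 1(+0.4) = -0.8Δₜ = -0.8 × (4/9) × 8915 = -3170 cm⁻¹.
OSPE = CFSE(oct) − CFSE(tet) = -10698 − (-3170) = -7528 cm⁻¹.

-7528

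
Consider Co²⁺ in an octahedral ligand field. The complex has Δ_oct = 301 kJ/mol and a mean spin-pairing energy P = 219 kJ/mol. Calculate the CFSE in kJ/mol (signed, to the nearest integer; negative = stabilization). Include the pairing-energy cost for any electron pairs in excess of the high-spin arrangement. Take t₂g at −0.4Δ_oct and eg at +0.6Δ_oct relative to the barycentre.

-323

Co sits in group 9; removing 2 electrons leaves Co²⁺ with 9 − 2 = 7 d electrons.
With Δ_oct > P the complex is low-spin.
Filling d⁷ accordingly: t₂g⁶ eg¹.
Orbital CFSE = -1.8Δ_oct = -1.8 × 301 = -542 kJ/mol.
Excess pairs vs high-spin: 3 − 2 = 1; pairing cost = +219 kJ/mol.
Net CFSE = -542 + 219 = -323 kJ/mol.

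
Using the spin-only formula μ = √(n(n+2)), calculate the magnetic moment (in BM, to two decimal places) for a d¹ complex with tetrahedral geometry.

Tetrahedral splitting is small, so the complex is high-spin.
Configuration: e¹ t₂⁰ → 1 unpaired electron.
μ(spin-only) = √[1(1+2)] = √3 ≈ 1.73 BM.

1.73 BM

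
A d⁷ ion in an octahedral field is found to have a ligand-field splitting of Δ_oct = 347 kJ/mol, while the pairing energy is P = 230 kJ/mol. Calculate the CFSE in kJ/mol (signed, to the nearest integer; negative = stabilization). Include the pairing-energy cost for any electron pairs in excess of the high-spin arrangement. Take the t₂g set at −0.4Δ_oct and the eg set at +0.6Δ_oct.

Δ_oct > P, so pairing is preferred: the ground state is low-spin.
Configuration: t₂g⁶ eg¹.
Orbital CFSE = -1.8Δ_oct = -1.8 × 347 = -625 kJ/mol.
Excess pairs vs high-spin: 3 − 2 = 1; pairing cost = +230 kJ/mol.
Net CFSE = -625 + 230 = -395 kJ/mol.

-395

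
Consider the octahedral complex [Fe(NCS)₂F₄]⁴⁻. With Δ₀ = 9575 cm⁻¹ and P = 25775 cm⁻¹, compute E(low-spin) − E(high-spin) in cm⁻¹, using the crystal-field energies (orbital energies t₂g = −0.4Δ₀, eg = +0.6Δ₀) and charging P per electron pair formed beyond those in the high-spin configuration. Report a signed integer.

Ligand charges: 2×(-1) from NCS⁻ and 4×(-1) from F⁻ sum to -6; with overall charge -4, Fe is +2.
Fe sits in group 8; removing 2 electrons leaves Fe²⁺ with 8 − 2 = 6 d electrons.
High-spin: t₂g⁴ eg², CFSE = -0.4Δ₀ = -3830 cm⁻¹.
Low-spin: t₂g⁶ eg⁰, orbital CFSE = -2.4Δ₀ = -22980 cm⁻¹; plus 2 excess pairs × P = +51550 cm⁻¹; total 28570 cm⁻¹.
Thus E(LS) − E(HS) = 32400 cm⁻¹.

32400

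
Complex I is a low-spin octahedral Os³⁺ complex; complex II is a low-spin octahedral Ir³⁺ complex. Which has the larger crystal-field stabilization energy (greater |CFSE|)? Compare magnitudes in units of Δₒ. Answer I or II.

II

I: Os³⁺: group 8, so d-count = 8 − 3 = 5; t2g^5 e_g^0, CFSE = -2.0Δₒ.
II: Group 9 minus oxidation state +3 gives a d⁶ configuration for Ir³⁺; t2g^6 e_g^0, CFSE = -2.4Δₒ.
So II has the larger |CFSE|.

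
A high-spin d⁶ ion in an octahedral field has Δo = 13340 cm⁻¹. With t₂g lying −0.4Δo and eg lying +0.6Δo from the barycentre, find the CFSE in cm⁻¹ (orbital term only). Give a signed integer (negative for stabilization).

-5336

Configuration: t₂g⁴ eg².
Orbital CFSE = 4(-0.4) + 2(0.6) = -0.4Δo = -0.4 × 13340 = -5336 cm⁻¹.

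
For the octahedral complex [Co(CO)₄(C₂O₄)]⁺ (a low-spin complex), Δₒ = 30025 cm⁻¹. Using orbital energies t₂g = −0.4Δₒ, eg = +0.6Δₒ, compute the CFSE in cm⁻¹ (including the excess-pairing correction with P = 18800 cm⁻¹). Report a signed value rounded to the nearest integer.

-34460

Ligand charges: 4×(+0) from CO and 1×(-2) from C₂O₄²⁻ sum to -2; with overall charge +1, Co is +3.
Co³⁺: group 9, so d-count = 9 − 3 = 6.
Configuration: t₂g⁶ eg⁰.
The orbital stabilization is -2.4Δₒ = -2.4 × 30025 = -72060 cm⁻¹.
Pairing penalty: 3 pairs vs 1 in the high-spin reference → 2 extra × P = 37600 cm⁻¹.
Overall CFSE = -72060 + 37600 = -34460 cm⁻¹.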